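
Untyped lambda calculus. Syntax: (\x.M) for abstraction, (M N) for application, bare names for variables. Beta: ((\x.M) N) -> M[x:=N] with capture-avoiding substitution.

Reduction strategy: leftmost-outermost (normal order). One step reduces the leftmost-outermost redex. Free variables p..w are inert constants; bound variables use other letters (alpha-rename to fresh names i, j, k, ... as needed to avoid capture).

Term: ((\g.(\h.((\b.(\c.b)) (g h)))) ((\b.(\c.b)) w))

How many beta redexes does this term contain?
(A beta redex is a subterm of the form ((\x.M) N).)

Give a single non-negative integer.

Term: ((\g.(\h.((\b.(\c.b)) (g h)))) ((\b.(\c.b)) w))
  Redex: ((\g.(\h.((\b.(\c.b)) (g h)))) ((\b.(\c.b)) w))
  Redex: ((\b.(\c.b)) (g h))
  Redex: ((\b.(\c.b)) w)
Total redexes: 3

Answer: 3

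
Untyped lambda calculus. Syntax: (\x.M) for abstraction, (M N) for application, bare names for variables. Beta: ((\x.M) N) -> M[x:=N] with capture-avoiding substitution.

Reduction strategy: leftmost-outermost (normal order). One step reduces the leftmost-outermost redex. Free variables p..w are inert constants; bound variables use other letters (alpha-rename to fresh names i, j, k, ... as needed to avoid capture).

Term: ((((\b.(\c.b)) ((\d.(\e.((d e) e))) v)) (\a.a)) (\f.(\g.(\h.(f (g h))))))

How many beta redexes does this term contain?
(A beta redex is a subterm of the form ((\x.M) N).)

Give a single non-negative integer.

Term: ((((\b.(\c.b)) ((\d.(\e.((d e) e))) v)) (\a.a)) (\f.(\g.(\h.(f (g h))))))
  Redex: ((\b.(\c.b)) ((\d.(\e.((d e) e))) v))
  Redex: ((\d.(\e.((d e) e))) v)
Total redexes: 2

Answer: 2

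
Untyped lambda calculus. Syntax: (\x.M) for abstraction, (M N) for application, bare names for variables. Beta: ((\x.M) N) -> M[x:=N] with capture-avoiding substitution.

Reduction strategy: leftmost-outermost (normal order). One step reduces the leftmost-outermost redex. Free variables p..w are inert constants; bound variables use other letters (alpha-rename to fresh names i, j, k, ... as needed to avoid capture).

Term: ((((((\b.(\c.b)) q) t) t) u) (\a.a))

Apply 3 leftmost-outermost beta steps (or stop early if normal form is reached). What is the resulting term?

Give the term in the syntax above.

Answer: (((q t) u) (\a.a))

Derivation:
Step 0: ((((((\b.(\c.b)) q) t) t) u) (\a.a))
Step 1: (((((\c.q) t) t) u) (\a.a))
Step 2: (((q t) u) (\a.a))
Step 3: (normal form reached)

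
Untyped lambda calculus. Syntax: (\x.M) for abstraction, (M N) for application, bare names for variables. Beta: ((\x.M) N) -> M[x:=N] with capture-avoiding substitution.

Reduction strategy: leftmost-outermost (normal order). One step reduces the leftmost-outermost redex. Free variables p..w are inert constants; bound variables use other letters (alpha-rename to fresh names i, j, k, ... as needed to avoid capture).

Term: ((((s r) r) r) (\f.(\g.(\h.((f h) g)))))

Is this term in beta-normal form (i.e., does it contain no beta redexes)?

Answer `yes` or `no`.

Answer: yes

Derivation:
Term: ((((s r) r) r) (\f.(\g.(\h.((f h) g)))))
No beta redexes found.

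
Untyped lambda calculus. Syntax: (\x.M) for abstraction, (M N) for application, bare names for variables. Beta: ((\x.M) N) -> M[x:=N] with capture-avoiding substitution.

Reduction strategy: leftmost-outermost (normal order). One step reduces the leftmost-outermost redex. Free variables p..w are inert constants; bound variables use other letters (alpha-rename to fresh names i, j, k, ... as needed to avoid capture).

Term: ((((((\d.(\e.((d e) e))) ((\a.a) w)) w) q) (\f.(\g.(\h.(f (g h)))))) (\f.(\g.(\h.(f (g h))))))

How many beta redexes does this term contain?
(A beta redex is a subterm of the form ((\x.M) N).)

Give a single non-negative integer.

Answer: 2

Derivation:
Term: ((((((\d.(\e.((d e) e))) ((\a.a) w)) w) q) (\f.(\g.(\h.(f (g h)))))) (\f.(\g.(\h.(f (g h))))))
  Redex: ((\d.(\e.((d e) e))) ((\a.a) w))
  Redex: ((\a.a) w)
Total redexes: 2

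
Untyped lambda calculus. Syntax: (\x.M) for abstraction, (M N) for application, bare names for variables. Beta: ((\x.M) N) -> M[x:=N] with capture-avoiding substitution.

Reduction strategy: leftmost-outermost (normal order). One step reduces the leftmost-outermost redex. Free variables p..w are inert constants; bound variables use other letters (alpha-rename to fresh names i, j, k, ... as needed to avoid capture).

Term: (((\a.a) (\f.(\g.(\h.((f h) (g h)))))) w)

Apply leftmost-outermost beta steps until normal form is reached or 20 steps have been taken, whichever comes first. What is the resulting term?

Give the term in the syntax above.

Answer: (\g.(\h.((w h) (g h))))

Derivation:
Step 0: (((\a.a) (\f.(\g.(\h.((f h) (g h)))))) w)
Step 1: ((\f.(\g.(\h.((f h) (g h))))) w)
Step 2: (\g.(\h.((w h) (g h))))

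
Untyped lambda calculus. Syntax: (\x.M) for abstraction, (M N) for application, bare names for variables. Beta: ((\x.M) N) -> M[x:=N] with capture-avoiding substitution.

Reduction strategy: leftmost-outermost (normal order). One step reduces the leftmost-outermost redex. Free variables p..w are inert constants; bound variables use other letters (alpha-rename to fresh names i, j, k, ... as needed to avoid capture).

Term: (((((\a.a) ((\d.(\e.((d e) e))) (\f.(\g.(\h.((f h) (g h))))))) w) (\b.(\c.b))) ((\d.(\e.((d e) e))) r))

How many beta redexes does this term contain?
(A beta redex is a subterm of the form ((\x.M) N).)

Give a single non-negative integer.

Term: (((((\a.a) ((\d.(\e.((d e) e))) (\f.(\g.(\h.((f h) (g h))))))) w) (\b.(\c.b))) ((\d.(\e.((d e) e))) r))
  Redex: ((\a.a) ((\d.(\e.((d e) e))) (\f.(\g.(\h.((f h) (g h)))))))
  Redex: ((\d.(\e.((d e) e))) (\f.(\g.(\h.((f h) (g h))))))
  Redex: ((\d.(\e.((d e) e))) r)
Total redexes: 3

Answer: 3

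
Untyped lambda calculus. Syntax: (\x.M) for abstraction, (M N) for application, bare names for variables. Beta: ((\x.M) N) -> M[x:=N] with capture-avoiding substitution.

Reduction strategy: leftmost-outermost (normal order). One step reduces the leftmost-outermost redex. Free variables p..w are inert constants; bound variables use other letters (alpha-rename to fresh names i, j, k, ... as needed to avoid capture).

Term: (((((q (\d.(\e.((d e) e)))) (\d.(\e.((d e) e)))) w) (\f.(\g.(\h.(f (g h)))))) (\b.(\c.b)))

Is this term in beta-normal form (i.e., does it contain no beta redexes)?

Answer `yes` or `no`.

Answer: yes

Derivation:
Term: (((((q (\d.(\e.((d e) e)))) (\d.(\e.((d e) e)))) w) (\f.(\g.(\h.(f (g h)))))) (\b.(\c.b)))
No beta redexes found.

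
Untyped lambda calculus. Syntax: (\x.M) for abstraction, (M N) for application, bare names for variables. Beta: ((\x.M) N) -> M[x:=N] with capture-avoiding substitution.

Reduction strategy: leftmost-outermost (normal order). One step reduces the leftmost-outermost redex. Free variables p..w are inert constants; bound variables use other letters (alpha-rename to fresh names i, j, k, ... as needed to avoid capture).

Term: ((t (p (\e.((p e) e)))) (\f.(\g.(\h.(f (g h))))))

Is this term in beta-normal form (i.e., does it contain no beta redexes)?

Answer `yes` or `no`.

Answer: yes

Derivation:
Term: ((t (p (\e.((p e) e)))) (\f.(\g.(\h.(f (g h))))))
No beta redexes found.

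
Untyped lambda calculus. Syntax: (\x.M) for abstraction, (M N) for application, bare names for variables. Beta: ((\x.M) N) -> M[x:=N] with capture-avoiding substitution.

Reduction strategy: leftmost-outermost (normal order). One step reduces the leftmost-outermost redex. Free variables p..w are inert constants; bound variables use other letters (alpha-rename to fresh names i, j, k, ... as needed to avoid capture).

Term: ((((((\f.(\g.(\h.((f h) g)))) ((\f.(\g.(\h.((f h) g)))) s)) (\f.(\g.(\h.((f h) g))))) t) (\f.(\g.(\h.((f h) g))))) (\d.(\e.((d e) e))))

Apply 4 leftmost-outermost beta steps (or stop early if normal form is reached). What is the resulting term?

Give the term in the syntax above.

Answer: (((((\g.(\h.((s h) g))) t) (\f.(\g.(\h.((f h) g))))) (\f.(\g.(\h.((f h) g))))) (\d.(\e.((d e) e))))

Derivation:
Step 0: ((((((\f.(\g.(\h.((f h) g)))) ((\f.(\g.(\h.((f h) g)))) s)) (\f.(\g.(\h.((f h) g))))) t) (\f.(\g.(\h.((f h) g))))) (\d.(\e.((d e) e))))
Step 1: (((((\g.(\h.((((\f.(\g.(\h.((f h) g)))) s) h) g))) (\f.(\g.(\h.((f h) g))))) t) (\f.(\g.(\h.((f h) g))))) (\d.(\e.((d e) e))))
Step 2: ((((\h.((((\f.(\g.(\h.((f h) g)))) s) h) (\f.(\g.(\h.((f h) g)))))) t) (\f.(\g.(\h.((f h) g))))) (\d.(\e.((d e) e))))
Step 3: ((((((\f.(\g.(\h.((f h) g)))) s) t) (\f.(\g.(\h.((f h) g))))) (\f.(\g.(\h.((f h) g))))) (\d.(\e.((d e) e))))
Step 4: (((((\g.(\h.((s h) g))) t) (\f.(\g.(\h.((f h) g))))) (\f.(\g.(\h.((f h) g))))) (\d.(\e.((d e) e))))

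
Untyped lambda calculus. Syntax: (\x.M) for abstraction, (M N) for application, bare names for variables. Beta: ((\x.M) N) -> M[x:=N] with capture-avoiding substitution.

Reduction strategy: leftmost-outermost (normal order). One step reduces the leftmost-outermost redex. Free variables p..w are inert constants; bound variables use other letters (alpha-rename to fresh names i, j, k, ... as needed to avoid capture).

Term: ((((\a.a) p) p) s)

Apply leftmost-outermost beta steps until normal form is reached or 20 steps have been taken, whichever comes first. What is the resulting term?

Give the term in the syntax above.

Step 0: ((((\a.a) p) p) s)
Step 1: ((p p) s)

Answer: ((p p) s)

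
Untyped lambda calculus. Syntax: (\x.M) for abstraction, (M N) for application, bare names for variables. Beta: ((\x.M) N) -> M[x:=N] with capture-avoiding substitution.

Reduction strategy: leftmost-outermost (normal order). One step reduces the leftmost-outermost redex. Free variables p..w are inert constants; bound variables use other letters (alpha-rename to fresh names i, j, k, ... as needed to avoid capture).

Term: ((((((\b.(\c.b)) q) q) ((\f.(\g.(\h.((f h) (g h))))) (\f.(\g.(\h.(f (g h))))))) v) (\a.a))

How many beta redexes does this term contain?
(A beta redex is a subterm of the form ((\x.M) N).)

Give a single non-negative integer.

Answer: 2

Derivation:
Term: ((((((\b.(\c.b)) q) q) ((\f.(\g.(\h.((f h) (g h))))) (\f.(\g.(\h.(f (g h))))))) v) (\a.a))
  Redex: ((\b.(\c.b)) q)
  Redex: ((\f.(\g.(\h.((f h) (g h))))) (\f.(\g.(\h.(f (g h))))))
Total redexes: 2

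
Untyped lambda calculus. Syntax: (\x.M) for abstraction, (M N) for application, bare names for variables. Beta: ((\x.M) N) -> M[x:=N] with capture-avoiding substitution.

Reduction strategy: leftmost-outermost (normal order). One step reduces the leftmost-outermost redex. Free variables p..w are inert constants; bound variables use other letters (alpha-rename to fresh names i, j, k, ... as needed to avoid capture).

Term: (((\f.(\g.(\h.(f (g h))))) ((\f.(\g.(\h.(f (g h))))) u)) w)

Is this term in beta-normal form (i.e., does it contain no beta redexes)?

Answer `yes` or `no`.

Answer: no

Derivation:
Term: (((\f.(\g.(\h.(f (g h))))) ((\f.(\g.(\h.(f (g h))))) u)) w)
Found 2 beta redex(es).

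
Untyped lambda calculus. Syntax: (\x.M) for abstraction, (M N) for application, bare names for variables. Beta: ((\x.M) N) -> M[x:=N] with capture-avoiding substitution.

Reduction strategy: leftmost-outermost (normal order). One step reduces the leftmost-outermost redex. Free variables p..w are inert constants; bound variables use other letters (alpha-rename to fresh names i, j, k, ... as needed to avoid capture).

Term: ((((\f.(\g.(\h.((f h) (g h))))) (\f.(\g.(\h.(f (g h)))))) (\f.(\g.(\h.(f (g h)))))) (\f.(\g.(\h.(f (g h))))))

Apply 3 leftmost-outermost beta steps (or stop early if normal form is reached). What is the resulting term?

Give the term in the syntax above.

Answer: (((\f.(\g.(\h.(f (g h))))) (\f.(\g.(\h.(f (g h)))))) ((\f.(\g.(\h.(f (g h))))) (\f.(\g.(\h.(f (g h)))))))

Derivation:
Step 0: ((((\f.(\g.(\h.((f h) (g h))))) (\f.(\g.(\h.(f (g h)))))) (\f.(\g.(\h.(f (g h)))))) (\f.(\g.(\h.(f (g h))))))
Step 1: (((\g.(\h.(((\f.(\g.(\h.(f (g h))))) h) (g h)))) (\f.(\g.(\h.(f (g h)))))) (\f.(\g.(\h.(f (g h))))))
Step 2: ((\h.(((\f.(\g.(\h.(f (g h))))) h) ((\f.(\g.(\h.(f (g h))))) h))) (\f.(\g.(\h.(f (g h))))))
Step 3: (((\f.(\g.(\h.(f (g h))))) (\f.(\g.(\h.(f (g h)))))) ((\f.(\g.(\h.(f (g h))))) (\f.(\g.(\h.(f (g h)))))))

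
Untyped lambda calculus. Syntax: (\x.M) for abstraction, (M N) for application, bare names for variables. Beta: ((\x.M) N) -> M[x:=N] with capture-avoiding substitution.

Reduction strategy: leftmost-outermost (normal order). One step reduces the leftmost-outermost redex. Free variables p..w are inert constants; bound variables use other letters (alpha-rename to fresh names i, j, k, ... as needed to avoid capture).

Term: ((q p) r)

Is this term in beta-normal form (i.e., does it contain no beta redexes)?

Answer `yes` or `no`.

Term: ((q p) r)
No beta redexes found.

Answer: yes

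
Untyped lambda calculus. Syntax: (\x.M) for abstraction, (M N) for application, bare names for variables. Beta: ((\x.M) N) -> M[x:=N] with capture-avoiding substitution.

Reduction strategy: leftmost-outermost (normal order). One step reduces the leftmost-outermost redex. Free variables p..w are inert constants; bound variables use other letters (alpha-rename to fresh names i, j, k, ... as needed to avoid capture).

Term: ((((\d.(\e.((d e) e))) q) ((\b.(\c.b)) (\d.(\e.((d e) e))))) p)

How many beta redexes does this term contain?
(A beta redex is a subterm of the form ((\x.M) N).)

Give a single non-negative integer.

Term: ((((\d.(\e.((d e) e))) q) ((\b.(\c.b)) (\d.(\e.((d e) e))))) p)
  Redex: ((\d.(\e.((d e) e))) q)
  Redex: ((\b.(\c.b)) (\d.(\e.((d e) e))))
Total redexes: 2

Answer: 2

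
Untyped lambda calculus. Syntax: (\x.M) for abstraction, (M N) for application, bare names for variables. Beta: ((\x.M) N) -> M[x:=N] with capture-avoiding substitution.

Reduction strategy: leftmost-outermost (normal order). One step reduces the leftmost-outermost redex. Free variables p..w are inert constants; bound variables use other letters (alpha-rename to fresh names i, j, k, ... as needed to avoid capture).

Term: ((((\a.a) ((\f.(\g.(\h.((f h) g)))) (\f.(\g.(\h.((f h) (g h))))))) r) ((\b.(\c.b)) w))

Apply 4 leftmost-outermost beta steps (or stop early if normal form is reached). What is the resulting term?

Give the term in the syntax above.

Step 0: ((((\a.a) ((\f.(\g.(\h.((f h) g)))) (\f.(\g.(\h.((f h) (g h))))))) r) ((\b.(\c.b)) w))
Step 1: ((((\f.(\g.(\h.((f h) g)))) (\f.(\g.(\h.((f h) (g h)))))) r) ((\b.(\c.b)) w))
Step 2: (((\g.(\h.(((\f.(\g.(\h.((f h) (g h))))) h) g))) r) ((\b.(\c.b)) w))
Step 3: ((\h.(((\f.(\g.(\h.((f h) (g h))))) h) r)) ((\b.(\c.b)) w))
Step 4: (((\f.(\g.(\h.((f h) (g h))))) ((\b.(\c.b)) w)) r)

Answer: (((\f.(\g.(\h.((f h) (g h))))) ((\b.(\c.b)) w)) r)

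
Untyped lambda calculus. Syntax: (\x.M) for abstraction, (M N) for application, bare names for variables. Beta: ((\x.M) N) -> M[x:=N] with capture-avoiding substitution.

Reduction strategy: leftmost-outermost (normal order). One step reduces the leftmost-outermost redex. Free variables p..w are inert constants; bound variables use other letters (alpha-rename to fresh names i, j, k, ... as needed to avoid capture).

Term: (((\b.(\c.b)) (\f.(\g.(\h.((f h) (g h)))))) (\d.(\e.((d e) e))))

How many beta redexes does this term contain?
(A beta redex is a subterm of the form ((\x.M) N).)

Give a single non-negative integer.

Term: (((\b.(\c.b)) (\f.(\g.(\h.((f h) (g h)))))) (\d.(\e.((d e) e))))
  Redex: ((\b.(\c.b)) (\f.(\g.(\h.((f h) (g h))))))
Total redexes: 1

Answer: 1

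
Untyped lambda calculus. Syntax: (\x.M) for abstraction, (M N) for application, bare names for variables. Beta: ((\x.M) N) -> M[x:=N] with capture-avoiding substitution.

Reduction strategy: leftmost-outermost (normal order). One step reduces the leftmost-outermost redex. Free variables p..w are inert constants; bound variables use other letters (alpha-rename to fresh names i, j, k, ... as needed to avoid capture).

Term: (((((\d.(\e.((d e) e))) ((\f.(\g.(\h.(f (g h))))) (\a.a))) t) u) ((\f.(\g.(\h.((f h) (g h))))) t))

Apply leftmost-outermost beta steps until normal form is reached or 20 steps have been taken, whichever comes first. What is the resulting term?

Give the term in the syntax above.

Answer: (((t t) u) (\g.(\h.((t h) (g h)))))

Derivation:
Step 0: (((((\d.(\e.((d e) e))) ((\f.(\g.(\h.(f (g h))))) (\a.a))) t) u) ((\f.(\g.(\h.((f h) (g h))))) t))
Step 1: ((((\e.((((\f.(\g.(\h.(f (g h))))) (\a.a)) e) e)) t) u) ((\f.(\g.(\h.((f h) (g h))))) t))
Step 2: ((((((\f.(\g.(\h.(f (g h))))) (\a.a)) t) t) u) ((\f.(\g.(\h.((f h) (g h))))) t))
Step 3: (((((\g.(\h.((\a.a) (g h)))) t) t) u) ((\f.(\g.(\h.((f h) (g h))))) t))
Step 4: ((((\h.((\a.a) (t h))) t) u) ((\f.(\g.(\h.((f h) (g h))))) t))
Step 5: ((((\a.a) (t t)) u) ((\f.(\g.(\h.((f h) (g h))))) t))
Step 6: (((t t) u) ((\f.(\g.(\h.((f h) (g h))))) t))
Step 7: (((t t) u) (\g.(\h.((t h) (g h)))))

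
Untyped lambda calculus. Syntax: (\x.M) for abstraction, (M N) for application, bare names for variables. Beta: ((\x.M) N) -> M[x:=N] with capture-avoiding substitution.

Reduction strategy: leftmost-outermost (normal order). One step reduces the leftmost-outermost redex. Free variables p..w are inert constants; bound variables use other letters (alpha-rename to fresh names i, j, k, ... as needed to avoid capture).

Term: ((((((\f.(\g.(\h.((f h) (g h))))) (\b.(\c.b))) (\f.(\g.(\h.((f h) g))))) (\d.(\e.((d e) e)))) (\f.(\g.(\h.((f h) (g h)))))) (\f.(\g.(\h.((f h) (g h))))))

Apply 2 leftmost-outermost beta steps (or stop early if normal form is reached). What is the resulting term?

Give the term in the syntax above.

Step 0: ((((((\f.(\g.(\h.((f h) (g h))))) (\b.(\c.b))) (\f.(\g.(\h.((f h) g))))) (\d.(\e.((d e) e)))) (\f.(\g.(\h.((f h) (g h)))))) (\f.(\g.(\h.((f h) (g h))))))
Step 1: (((((\g.(\h.(((\b.(\c.b)) h) (g h)))) (\f.(\g.(\h.((f h) g))))) (\d.(\e.((d e) e)))) (\f.(\g.(\h.((f h) (g h)))))) (\f.(\g.(\h.((f h) (g h))))))
Step 2: ((((\h.(((\b.(\c.b)) h) ((\f.(\g.(\h.((f h) g)))) h))) (\d.(\e.((d e) e)))) (\f.(\g.(\h.((f h) (g h)))))) (\f.(\g.(\h.((f h) (g h))))))

Answer: ((((\h.(((\b.(\c.b)) h) ((\f.(\g.(\h.((f h) g)))) h))) (\d.(\e.((d e) e)))) (\f.(\g.(\h.((f h) (g h)))))) (\f.(\g.(\h.((f h) (g h))))))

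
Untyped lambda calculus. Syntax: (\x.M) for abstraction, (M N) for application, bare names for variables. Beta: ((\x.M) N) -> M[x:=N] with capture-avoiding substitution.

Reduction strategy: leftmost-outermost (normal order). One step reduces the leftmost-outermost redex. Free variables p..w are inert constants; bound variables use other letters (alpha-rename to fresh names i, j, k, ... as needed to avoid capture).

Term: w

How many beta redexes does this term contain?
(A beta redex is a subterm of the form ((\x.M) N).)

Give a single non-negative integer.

Term: w
  (no redexes)
Total redexes: 0

Answer: 0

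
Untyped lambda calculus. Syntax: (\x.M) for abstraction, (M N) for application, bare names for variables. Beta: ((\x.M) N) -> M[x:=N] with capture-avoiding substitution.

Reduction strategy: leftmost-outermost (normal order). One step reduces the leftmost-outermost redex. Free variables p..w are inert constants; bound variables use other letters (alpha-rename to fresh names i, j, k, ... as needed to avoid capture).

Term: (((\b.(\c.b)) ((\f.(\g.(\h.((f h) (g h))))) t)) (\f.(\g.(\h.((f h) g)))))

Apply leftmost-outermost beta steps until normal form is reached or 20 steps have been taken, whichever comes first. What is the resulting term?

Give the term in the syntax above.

Answer: (\g.(\h.((t h) (g h))))

Derivation:
Step 0: (((\b.(\c.b)) ((\f.(\g.(\h.((f h) (g h))))) t)) (\f.(\g.(\h.((f h) g)))))
Step 1: ((\c.((\f.(\g.(\h.((f h) (g h))))) t)) (\f.(\g.(\h.((f h) g)))))
Step 2: ((\f.(\g.(\h.((f h) (g h))))) t)
Step 3: (\g.(\h.((t h) (g h))))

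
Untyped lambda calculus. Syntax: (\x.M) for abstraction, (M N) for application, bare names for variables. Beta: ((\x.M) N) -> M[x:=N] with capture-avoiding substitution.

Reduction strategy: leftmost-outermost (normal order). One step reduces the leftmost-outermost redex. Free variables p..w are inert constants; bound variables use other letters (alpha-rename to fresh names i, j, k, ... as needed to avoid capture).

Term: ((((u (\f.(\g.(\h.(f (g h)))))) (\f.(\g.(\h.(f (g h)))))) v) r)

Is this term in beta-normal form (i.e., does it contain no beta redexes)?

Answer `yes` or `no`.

Term: ((((u (\f.(\g.(\h.(f (g h)))))) (\f.(\g.(\h.(f (g h)))))) v) r)
No beta redexes found.

Answer: yes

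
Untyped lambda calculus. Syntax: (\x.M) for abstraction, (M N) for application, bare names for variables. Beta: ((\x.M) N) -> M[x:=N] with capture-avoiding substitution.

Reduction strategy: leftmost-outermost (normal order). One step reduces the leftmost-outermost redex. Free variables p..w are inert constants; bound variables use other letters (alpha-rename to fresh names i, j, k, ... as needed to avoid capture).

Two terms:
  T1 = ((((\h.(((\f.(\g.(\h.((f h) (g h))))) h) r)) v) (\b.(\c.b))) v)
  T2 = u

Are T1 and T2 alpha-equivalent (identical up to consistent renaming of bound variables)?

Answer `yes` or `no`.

Term 1: ((((\h.(((\f.(\g.(\h.((f h) (g h))))) h) r)) v) (\b.(\c.b))) v)
Term 2: u
Alpha-equivalence: compare structure up to binder renaming.
Result: False

Answer: no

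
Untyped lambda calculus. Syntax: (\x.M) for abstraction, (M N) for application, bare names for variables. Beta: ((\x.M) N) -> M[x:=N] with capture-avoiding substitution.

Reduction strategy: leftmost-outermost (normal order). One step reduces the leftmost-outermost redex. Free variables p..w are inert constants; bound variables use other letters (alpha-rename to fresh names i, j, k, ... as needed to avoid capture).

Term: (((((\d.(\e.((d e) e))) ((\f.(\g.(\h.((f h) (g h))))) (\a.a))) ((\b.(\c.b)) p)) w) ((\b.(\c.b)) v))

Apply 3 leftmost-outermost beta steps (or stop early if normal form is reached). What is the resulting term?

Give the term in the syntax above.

Answer: (((((\g.(\h.(((\a.a) h) (g h)))) ((\b.(\c.b)) p)) ((\b.(\c.b)) p)) w) ((\b.(\c.b)) v))

Derivation:
Step 0: (((((\d.(\e.((d e) e))) ((\f.(\g.(\h.((f h) (g h))))) (\a.a))) ((\b.(\c.b)) p)) w) ((\b.(\c.b)) v))
Step 1: ((((\e.((((\f.(\g.(\h.((f h) (g h))))) (\a.a)) e) e)) ((\b.(\c.b)) p)) w) ((\b.(\c.b)) v))
Step 2: ((((((\f.(\g.(\h.((f h) (g h))))) (\a.a)) ((\b.(\c.b)) p)) ((\b.(\c.b)) p)) w) ((\b.(\c.b)) v))
Step 3: (((((\g.(\h.(((\a.a) h) (g h)))) ((\b.(\c.b)) p)) ((\b.(\c.b)) p)) w) ((\b.(\c.b)) v))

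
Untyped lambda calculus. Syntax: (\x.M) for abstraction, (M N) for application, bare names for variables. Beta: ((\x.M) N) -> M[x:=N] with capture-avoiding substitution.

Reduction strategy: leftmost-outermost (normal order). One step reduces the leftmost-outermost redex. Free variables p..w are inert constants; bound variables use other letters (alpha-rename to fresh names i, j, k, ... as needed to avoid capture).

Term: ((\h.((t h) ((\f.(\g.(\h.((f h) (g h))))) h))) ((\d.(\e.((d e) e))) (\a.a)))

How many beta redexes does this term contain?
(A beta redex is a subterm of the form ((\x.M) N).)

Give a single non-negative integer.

Term: ((\h.((t h) ((\f.(\g.(\h.((f h) (g h))))) h))) ((\d.(\e.((d e) e))) (\a.a)))
  Redex: ((\h.((t h) ((\f.(\g.(\h.((f h) (g h))))) h))) ((\d.(\e.((d e) e))) (\a.a)))
  Redex: ((\f.(\g.(\h.((f h) (g h))))) h)
  Redex: ((\d.(\e.((d e) e))) (\a.a))
Total redexes: 3

Answer: 3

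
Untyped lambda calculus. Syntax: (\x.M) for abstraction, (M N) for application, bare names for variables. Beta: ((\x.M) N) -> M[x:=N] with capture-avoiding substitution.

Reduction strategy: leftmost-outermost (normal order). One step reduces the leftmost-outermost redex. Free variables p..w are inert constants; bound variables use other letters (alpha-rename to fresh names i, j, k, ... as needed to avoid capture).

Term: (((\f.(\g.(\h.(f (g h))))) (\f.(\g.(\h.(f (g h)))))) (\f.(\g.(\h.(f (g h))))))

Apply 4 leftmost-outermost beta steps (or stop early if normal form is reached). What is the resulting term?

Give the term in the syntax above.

Answer: (\h.(\g.(\i.((\g.(\i.(h (g i)))) (g i)))))

Derivation:
Step 0: (((\f.(\g.(\h.(f (g h))))) (\f.(\g.(\h.(f (g h)))))) (\f.(\g.(\h.(f (g h))))))
Step 1: ((\g.(\h.((\f.(\g.(\h.(f (g h))))) (g h)))) (\f.(\g.(\h.(f (g h))))))
Step 2: (\h.((\f.(\g.(\h.(f (g h))))) ((\f.(\g.(\h.(f (g h))))) h)))
Step 3: (\h.(\g.(\i.(((\f.(\g.(\h.(f (g h))))) h) (g i)))))
Step 4: (\h.(\g.(\i.((\g.(\i.(h (g i)))) (g i)))))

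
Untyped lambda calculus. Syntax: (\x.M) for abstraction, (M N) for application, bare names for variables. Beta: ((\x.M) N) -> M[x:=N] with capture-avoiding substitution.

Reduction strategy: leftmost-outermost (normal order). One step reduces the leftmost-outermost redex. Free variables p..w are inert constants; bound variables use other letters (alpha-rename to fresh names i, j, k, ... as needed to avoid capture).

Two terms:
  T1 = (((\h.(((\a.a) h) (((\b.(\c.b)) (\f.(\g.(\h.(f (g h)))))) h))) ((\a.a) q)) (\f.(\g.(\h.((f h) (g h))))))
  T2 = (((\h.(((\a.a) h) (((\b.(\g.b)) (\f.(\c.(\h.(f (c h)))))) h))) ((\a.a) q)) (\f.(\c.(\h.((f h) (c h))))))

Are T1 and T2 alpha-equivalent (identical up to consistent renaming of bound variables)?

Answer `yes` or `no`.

Term 1: (((\h.(((\a.a) h) (((\b.(\c.b)) (\f.(\g.(\h.(f (g h)))))) h))) ((\a.a) q)) (\f.(\g.(\h.((f h) (g h))))))
Term 2: (((\h.(((\a.a) h) (((\b.(\g.b)) (\f.(\c.(\h.(f (c h)))))) h))) ((\a.a) q)) (\f.(\c.(\h.((f h) (c h))))))
Alpha-equivalence: compare structure up to binder renaming.
Result: True

Answer: yes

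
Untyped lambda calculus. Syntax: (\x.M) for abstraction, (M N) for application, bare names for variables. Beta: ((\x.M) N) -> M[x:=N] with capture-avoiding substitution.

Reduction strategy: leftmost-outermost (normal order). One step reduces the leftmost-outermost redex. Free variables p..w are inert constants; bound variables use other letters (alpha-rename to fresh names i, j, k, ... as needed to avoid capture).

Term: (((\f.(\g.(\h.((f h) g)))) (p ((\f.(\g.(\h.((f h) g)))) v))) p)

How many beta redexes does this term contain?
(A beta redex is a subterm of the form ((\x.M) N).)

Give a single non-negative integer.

Answer: 2

Derivation:
Term: (((\f.(\g.(\h.((f h) g)))) (p ((\f.(\g.(\h.((f h) g)))) v))) p)
  Redex: ((\f.(\g.(\h.((f h) g)))) (p ((\f.(\g.(\h.((f h) g)))) v)))
  Redex: ((\f.(\g.(\h.((f h) g)))) v)
Total redexes: 2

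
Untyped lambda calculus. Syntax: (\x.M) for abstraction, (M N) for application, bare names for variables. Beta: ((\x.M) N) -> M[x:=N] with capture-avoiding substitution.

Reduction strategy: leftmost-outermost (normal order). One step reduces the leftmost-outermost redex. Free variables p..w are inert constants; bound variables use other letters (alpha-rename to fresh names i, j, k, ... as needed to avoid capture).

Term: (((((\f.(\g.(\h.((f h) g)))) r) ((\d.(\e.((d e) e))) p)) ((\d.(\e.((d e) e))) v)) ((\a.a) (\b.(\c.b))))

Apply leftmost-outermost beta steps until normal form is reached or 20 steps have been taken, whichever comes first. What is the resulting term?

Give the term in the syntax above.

Answer: (((r (\e.((v e) e))) (\e.((p e) e))) (\b.(\c.b)))

Derivation:
Step 0: (((((\f.(\g.(\h.((f h) g)))) r) ((\d.(\e.((d e) e))) p)) ((\d.(\e.((d e) e))) v)) ((\a.a) (\b.(\c.b))))
Step 1: ((((\g.(\h.((r h) g))) ((\d.(\e.((d e) e))) p)) ((\d.(\e.((d e) e))) v)) ((\a.a) (\b.(\c.b))))
Step 2: (((\h.((r h) ((\d.(\e.((d e) e))) p))) ((\d.(\e.((d e) e))) v)) ((\a.a) (\b.(\c.b))))
Step 3: (((r ((\d.(\e.((d e) e))) v)) ((\d.(\e.((d e) e))) p)) ((\a.a) (\b.(\c.b))))
Step 4: (((r (\e.((v e) e))) ((\d.(\e.((d e) e))) p)) ((\a.a) (\b.(\c.b))))
Step 5: (((r (\e.((v e) e))) (\e.((p e) e))) ((\a.a) (\b.(\c.b))))
Step 6: (((r (\e.((v e) e))) (\e.((p e) e))) (\b.(\c.b)))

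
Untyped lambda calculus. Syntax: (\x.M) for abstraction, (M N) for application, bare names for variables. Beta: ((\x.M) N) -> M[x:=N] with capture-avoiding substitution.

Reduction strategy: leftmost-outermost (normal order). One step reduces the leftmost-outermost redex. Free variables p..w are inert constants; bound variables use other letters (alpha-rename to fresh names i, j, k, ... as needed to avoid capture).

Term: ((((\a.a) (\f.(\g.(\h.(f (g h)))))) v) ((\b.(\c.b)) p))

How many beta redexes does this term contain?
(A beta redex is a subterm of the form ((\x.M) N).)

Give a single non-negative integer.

Answer: 2

Derivation:
Term: ((((\a.a) (\f.(\g.(\h.(f (g h)))))) v) ((\b.(\c.b)) p))
  Redex: ((\a.a) (\f.(\g.(\h.(f (g h))))))
  Redex: ((\b.(\c.b)) p)
Total redexes: 2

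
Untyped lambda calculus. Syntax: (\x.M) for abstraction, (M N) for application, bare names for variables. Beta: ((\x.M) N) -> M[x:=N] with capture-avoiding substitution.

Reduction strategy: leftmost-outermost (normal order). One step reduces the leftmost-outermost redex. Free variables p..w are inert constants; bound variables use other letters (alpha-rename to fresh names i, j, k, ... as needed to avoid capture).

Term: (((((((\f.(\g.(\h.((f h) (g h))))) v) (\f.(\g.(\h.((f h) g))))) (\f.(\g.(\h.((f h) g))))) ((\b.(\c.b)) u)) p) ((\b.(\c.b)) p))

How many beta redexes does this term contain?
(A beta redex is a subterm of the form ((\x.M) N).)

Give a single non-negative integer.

Answer: 3

Derivation:
Term: (((((((\f.(\g.(\h.((f h) (g h))))) v) (\f.(\g.(\h.((f h) g))))) (\f.(\g.(\h.((f h) g))))) ((\b.(\c.b)) u)) p) ((\b.(\c.b)) p))
  Redex: ((\f.(\g.(\h.((f h) (g h))))) v)
  Redex: ((\b.(\c.b)) u)
  Redex: ((\b.(\c.b)) p)
Total redexes: 3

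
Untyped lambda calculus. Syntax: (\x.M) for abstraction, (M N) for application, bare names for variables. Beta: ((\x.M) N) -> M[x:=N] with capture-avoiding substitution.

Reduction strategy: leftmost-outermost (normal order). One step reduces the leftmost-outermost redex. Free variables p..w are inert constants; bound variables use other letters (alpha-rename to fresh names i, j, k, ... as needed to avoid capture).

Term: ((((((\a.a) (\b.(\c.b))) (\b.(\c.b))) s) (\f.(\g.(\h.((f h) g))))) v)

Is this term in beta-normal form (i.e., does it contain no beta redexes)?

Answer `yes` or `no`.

Answer: no

Derivation:
Term: ((((((\a.a) (\b.(\c.b))) (\b.(\c.b))) s) (\f.(\g.(\h.((f h) g))))) v)
Found 1 beta redex(es).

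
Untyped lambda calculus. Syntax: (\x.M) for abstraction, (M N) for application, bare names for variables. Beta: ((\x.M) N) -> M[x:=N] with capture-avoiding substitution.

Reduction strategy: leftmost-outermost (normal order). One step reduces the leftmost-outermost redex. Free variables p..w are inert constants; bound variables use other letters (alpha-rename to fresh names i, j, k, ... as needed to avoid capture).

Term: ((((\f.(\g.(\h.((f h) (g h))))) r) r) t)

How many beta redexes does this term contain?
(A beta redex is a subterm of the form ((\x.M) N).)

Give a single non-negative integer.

Term: ((((\f.(\g.(\h.((f h) (g h))))) r) r) t)
  Redex: ((\f.(\g.(\h.((f h) (g h))))) r)
Total redexes: 1

Answer: 1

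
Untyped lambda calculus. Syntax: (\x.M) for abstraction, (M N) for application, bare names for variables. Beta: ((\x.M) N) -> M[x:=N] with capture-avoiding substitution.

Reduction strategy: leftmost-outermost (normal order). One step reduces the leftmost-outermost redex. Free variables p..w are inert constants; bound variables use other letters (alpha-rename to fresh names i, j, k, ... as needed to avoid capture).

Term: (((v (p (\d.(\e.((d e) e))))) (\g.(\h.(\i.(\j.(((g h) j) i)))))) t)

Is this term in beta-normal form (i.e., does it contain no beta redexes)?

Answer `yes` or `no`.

Term: (((v (p (\d.(\e.((d e) e))))) (\g.(\h.(\i.(\j.(((g h) j) i)))))) t)
No beta redexes found.

Answer: yes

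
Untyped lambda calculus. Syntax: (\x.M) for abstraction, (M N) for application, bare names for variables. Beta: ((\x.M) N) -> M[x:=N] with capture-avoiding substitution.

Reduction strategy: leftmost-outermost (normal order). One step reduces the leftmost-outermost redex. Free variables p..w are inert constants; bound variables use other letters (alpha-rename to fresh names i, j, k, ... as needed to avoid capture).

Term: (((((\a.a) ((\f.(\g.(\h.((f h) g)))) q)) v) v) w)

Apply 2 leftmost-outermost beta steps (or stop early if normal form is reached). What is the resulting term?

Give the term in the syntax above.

Answer: ((((\g.(\h.((q h) g))) v) v) w)

Derivation:
Step 0: (((((\a.a) ((\f.(\g.(\h.((f h) g)))) q)) v) v) w)
Step 1: (((((\f.(\g.(\h.((f h) g)))) q) v) v) w)
Step 2: ((((\g.(\h.((q h) g))) v) v) w)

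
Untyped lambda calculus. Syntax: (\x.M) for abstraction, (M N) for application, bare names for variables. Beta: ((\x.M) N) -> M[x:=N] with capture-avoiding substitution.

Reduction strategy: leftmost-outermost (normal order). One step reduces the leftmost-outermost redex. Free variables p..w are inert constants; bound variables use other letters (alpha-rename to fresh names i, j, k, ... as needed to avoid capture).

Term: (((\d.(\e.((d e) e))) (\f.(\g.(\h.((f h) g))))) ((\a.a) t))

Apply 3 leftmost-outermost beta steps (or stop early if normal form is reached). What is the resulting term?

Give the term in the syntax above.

Step 0: (((\d.(\e.((d e) e))) (\f.(\g.(\h.((f h) g))))) ((\a.a) t))
Step 1: ((\e.(((\f.(\g.(\h.((f h) g)))) e) e)) ((\a.a) t))
Step 2: (((\f.(\g.(\h.((f h) g)))) ((\a.a) t)) ((\a.a) t))
Step 3: ((\g.(\h.((((\a.a) t) h) g))) ((\a.a) t))

Answer: ((\g.(\h.((((\a.a) t) h) g))) ((\a.a) t))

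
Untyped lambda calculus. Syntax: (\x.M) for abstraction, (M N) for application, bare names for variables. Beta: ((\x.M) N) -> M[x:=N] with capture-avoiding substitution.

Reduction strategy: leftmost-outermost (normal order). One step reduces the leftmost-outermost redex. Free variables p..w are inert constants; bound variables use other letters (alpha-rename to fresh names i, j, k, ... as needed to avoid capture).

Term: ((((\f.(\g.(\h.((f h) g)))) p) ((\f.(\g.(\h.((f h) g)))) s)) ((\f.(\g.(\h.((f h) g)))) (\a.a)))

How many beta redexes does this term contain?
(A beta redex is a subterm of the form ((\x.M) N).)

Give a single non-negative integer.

Answer: 3

Derivation:
Term: ((((\f.(\g.(\h.((f h) g)))) p) ((\f.(\g.(\h.((f h) g)))) s)) ((\f.(\g.(\h.((f h) g)))) (\a.a)))
  Redex: ((\f.(\g.(\h.((f h) g)))) p)
  Redex: ((\f.(\g.(\h.((f h) g)))) s)
  Redex: ((\f.(\g.(\h.((f h) g)))) (\a.a))
Total redexes: 3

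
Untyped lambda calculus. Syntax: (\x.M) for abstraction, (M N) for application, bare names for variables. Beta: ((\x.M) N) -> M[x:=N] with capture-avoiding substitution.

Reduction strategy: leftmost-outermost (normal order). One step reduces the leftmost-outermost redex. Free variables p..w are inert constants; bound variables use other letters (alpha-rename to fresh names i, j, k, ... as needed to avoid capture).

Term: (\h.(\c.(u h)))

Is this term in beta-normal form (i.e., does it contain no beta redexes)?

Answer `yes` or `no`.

Answer: yes

Derivation:
Term: (\h.(\c.(u h)))
No beta redexes found.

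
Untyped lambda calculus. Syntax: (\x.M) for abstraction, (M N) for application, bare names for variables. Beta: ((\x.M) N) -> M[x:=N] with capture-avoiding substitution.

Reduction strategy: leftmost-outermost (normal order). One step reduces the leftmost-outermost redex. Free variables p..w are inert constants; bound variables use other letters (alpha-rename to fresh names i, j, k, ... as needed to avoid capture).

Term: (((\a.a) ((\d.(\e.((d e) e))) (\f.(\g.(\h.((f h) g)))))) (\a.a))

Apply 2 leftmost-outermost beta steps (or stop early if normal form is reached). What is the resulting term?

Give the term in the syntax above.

Answer: ((\e.(((\f.(\g.(\h.((f h) g)))) e) e)) (\a.a))

Derivation:
Step 0: (((\a.a) ((\d.(\e.((d e) e))) (\f.(\g.(\h.((f h) g)))))) (\a.a))
Step 1: (((\d.(\e.((d e) e))) (\f.(\g.(\h.((f h) g))))) (\a.a))
Step 2: ((\e.(((\f.(\g.(\h.((f h) g)))) e) e)) (\a.a))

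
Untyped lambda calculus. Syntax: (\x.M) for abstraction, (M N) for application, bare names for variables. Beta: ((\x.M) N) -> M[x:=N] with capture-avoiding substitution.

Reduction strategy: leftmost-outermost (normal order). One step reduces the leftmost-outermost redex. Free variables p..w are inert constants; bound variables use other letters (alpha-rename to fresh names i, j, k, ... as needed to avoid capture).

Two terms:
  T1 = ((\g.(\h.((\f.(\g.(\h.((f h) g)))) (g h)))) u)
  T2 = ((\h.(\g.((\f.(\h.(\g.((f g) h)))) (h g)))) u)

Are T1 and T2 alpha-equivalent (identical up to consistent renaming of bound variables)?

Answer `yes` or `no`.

Term 1: ((\g.(\h.((\f.(\g.(\h.((f h) g)))) (g h)))) u)
Term 2: ((\h.(\g.((\f.(\h.(\g.((f g) h)))) (h g)))) u)
Alpha-equivalence: compare structure up to binder renaming.
Result: True

Answer: yes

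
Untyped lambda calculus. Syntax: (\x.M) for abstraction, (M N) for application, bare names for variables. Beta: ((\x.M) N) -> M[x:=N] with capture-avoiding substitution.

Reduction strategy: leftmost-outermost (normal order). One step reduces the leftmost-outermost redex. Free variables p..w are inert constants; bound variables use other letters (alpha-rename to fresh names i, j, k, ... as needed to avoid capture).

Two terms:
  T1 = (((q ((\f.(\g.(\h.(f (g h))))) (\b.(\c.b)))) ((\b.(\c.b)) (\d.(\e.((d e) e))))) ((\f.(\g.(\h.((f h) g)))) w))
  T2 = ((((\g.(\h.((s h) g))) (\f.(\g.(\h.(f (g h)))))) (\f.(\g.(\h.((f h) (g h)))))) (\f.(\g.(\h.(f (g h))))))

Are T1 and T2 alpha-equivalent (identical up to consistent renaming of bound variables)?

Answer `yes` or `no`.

Answer: no

Derivation:
Term 1: (((q ((\f.(\g.(\h.(f (g h))))) (\b.(\c.b)))) ((\b.(\c.b)) (\d.(\e.((d e) e))))) ((\f.(\g.(\h.((f h) g)))) w))
Term 2: ((((\g.(\h.((s h) g))) (\f.(\g.(\h.(f (g h)))))) (\f.(\g.(\h.((f h) (g h)))))) (\f.(\g.(\h.(f (g h))))))
Alpha-equivalence: compare structure up to binder renaming.
Result: False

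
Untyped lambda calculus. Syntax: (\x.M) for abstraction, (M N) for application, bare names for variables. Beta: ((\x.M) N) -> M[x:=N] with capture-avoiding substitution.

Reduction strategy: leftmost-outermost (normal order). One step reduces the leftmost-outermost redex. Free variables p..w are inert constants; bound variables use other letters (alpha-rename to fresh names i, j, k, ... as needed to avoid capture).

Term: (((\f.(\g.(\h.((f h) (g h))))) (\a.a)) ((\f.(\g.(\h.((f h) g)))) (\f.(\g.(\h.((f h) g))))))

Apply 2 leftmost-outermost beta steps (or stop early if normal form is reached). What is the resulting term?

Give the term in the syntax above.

Step 0: (((\f.(\g.(\h.((f h) (g h))))) (\a.a)) ((\f.(\g.(\h.((f h) g)))) (\f.(\g.(\h.((f h) g))))))
Step 1: ((\g.(\h.(((\a.a) h) (g h)))) ((\f.(\g.(\h.((f h) g)))) (\f.(\g.(\h.((f h) g))))))
Step 2: (\h.(((\a.a) h) (((\f.(\g.(\h.((f h) g)))) (\f.(\g.(\h.((f h) g))))) h)))

Answer: (\h.(((\a.a) h) (((\f.(\g.(\h.((f h) g)))) (\f.(\g.(\h.((f h) g))))) h)))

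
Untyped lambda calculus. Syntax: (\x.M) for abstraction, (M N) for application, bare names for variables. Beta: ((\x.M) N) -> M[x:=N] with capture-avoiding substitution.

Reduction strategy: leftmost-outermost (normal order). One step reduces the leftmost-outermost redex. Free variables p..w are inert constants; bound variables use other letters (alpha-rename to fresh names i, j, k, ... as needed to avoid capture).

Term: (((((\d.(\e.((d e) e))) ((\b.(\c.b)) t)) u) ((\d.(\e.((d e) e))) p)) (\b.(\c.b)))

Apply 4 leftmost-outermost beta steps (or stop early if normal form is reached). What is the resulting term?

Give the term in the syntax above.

Answer: (((t u) ((\d.(\e.((d e) e))) p)) (\b.(\c.b)))

Derivation:
Step 0: (((((\d.(\e.((d e) e))) ((\b.(\c.b)) t)) u) ((\d.(\e.((d e) e))) p)) (\b.(\c.b)))
Step 1: ((((\e.((((\b.(\c.b)) t) e) e)) u) ((\d.(\e.((d e) e))) p)) (\b.(\c.b)))
Step 2: ((((((\b.(\c.b)) t) u) u) ((\d.(\e.((d e) e))) p)) (\b.(\c.b)))
Step 3: (((((\c.t) u) u) ((\d.(\e.((d e) e))) p)) (\b.(\c.b)))
Step 4: (((t u) ((\d.(\e.((d e) e))) p)) (\b.(\c.b)))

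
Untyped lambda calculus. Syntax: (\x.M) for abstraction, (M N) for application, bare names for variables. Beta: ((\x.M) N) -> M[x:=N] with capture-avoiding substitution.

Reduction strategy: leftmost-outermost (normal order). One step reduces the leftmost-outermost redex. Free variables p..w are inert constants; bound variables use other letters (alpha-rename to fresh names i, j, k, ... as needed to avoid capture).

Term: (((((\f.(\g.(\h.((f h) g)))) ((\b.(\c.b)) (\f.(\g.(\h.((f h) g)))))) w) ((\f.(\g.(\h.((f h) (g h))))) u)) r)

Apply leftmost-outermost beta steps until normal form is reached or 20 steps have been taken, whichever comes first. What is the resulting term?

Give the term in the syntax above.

Step 0: (((((\f.(\g.(\h.((f h) g)))) ((\b.(\c.b)) (\f.(\g.(\h.((f h) g)))))) w) ((\f.(\g.(\h.((f h) (g h))))) u)) r)
Step 1: ((((\g.(\h.((((\b.(\c.b)) (\f.(\g.(\h.((f h) g))))) h) g))) w) ((\f.(\g.(\h.((f h) (g h))))) u)) r)
Step 2: (((\h.((((\b.(\c.b)) (\f.(\g.(\h.((f h) g))))) h) w)) ((\f.(\g.(\h.((f h) (g h))))) u)) r)
Step 3: (((((\b.(\c.b)) (\f.(\g.(\h.((f h) g))))) ((\f.(\g.(\h.((f h) (g h))))) u)) w) r)
Step 4: ((((\c.(\f.(\g.(\h.((f h) g))))) ((\f.(\g.(\h.((f h) (g h))))) u)) w) r)
Step 5: (((\f.(\g.(\h.((f h) g)))) w) r)
Step 6: ((\g.(\h.((w h) g))) r)
Step 7: (\h.((w h) r))

Answer: (\h.((w h) r))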